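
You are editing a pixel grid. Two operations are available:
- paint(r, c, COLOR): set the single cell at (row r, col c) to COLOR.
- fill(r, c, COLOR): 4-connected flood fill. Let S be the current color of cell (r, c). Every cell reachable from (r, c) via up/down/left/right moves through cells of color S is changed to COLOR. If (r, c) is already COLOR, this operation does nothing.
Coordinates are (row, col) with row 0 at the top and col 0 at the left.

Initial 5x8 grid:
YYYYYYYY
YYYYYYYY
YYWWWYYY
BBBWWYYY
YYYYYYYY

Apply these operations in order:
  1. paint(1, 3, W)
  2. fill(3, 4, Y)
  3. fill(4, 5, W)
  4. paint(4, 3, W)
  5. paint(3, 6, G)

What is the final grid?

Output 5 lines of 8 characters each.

Answer: WWWWWWWW
WWWWWWWW
WWWWWWWW
BBBWWWGW
WWWWWWWW

Derivation:
After op 1 paint(1,3,W):
YYYYYYYY
YYYWYYYY
YYWWWYYY
BBBWWYYY
YYYYYYYY
After op 2 fill(3,4,Y) [6 cells changed]:
YYYYYYYY
YYYYYYYY
YYYYYYYY
BBBYYYYY
YYYYYYYY
After op 3 fill(4,5,W) [37 cells changed]:
WWWWWWWW
WWWWWWWW
WWWWWWWW
BBBWWWWW
WWWWWWWW
After op 4 paint(4,3,W):
WWWWWWWW
WWWWWWWW
WWWWWWWW
BBBWWWWW
WWWWWWWW
After op 5 paint(3,6,G):
WWWWWWWW
WWWWWWWW
WWWWWWWW
BBBWWWGW
WWWWWWWW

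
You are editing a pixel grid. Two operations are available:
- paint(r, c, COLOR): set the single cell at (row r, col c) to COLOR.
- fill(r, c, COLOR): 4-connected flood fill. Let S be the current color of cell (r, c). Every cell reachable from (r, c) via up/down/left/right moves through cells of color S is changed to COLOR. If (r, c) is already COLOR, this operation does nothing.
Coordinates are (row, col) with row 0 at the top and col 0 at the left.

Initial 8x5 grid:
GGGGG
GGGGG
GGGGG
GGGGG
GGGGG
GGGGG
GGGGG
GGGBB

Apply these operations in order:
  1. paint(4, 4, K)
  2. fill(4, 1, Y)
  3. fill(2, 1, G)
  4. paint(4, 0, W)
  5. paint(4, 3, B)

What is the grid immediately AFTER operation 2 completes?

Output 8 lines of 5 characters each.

Answer: YYYYY
YYYYY
YYYYY
YYYYY
YYYYK
YYYYY
YYYYY
YYYBB

Derivation:
After op 1 paint(4,4,K):
GGGGG
GGGGG
GGGGG
GGGGG
GGGGK
GGGGG
GGGGG
GGGBB
After op 2 fill(4,1,Y) [37 cells changed]:
YYYYY
YYYYY
YYYYY
YYYYY
YYYYK
YYYYY
YYYYY
YYYBB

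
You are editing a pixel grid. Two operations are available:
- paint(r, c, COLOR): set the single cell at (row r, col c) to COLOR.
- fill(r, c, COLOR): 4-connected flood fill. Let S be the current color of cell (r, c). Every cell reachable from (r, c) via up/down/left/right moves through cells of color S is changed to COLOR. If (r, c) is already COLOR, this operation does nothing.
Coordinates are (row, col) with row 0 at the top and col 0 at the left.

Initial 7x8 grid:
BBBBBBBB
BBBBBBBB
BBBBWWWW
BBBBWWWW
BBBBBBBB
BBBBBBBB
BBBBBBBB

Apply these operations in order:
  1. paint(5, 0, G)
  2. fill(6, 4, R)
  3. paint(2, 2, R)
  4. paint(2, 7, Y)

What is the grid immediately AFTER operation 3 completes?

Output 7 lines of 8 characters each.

Answer: RRRRRRRR
RRRRRRRR
RRRRWWWW
RRRRWWWW
RRRRRRRR
GRRRRRRR
RRRRRRRR

Derivation:
After op 1 paint(5,0,G):
BBBBBBBB
BBBBBBBB
BBBBWWWW
BBBBWWWW
BBBBBBBB
GBBBBBBB
BBBBBBBB
After op 2 fill(6,4,R) [47 cells changed]:
RRRRRRRR
RRRRRRRR
RRRRWWWW
RRRRWWWW
RRRRRRRR
GRRRRRRR
RRRRRRRR
After op 3 paint(2,2,R):
RRRRRRRR
RRRRRRRR
RRRRWWWW
RRRRWWWW
RRRRRRRR
GRRRRRRR
RRRRRRRR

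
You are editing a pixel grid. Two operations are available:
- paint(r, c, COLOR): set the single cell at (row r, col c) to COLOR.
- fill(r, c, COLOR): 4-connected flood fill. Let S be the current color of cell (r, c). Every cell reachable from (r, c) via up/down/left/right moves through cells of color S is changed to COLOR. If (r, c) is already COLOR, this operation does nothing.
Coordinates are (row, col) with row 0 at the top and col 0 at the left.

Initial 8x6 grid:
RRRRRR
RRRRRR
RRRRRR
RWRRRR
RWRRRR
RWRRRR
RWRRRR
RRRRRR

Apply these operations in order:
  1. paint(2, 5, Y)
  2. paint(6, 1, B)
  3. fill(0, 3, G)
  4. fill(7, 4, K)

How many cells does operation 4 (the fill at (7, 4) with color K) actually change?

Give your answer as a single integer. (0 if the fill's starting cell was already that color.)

After op 1 paint(2,5,Y):
RRRRRR
RRRRRR
RRRRRY
RWRRRR
RWRRRR
RWRRRR
RWRRRR
RRRRRR
After op 2 paint(6,1,B):
RRRRRR
RRRRRR
RRRRRY
RWRRRR
RWRRRR
RWRRRR
RBRRRR
RRRRRR
After op 3 fill(0,3,G) [43 cells changed]:
GGGGGG
GGGGGG
GGGGGY
GWGGGG
GWGGGG
GWGGGG
GBGGGG
GGGGGG
After op 4 fill(7,4,K) [43 cells changed]:
KKKKKK
KKKKKK
KKKKKY
KWKKKK
KWKKKK
KWKKKK
KBKKKK
KKKKKK

Answer: 43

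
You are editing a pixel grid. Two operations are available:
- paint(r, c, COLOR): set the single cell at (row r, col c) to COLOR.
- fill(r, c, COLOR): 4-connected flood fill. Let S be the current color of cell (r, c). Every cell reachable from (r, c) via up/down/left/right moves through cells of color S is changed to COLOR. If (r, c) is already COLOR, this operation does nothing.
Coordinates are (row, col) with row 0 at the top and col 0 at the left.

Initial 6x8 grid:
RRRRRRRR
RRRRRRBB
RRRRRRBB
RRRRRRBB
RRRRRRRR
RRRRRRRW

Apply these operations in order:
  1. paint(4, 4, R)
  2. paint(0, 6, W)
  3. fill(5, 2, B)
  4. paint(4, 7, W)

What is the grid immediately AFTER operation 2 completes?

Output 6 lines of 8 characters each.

After op 1 paint(4,4,R):
RRRRRRRR
RRRRRRBB
RRRRRRBB
RRRRRRBB
RRRRRRRR
RRRRRRRW
After op 2 paint(0,6,W):
RRRRRRWR
RRRRRRBB
RRRRRRBB
RRRRRRBB
RRRRRRRR
RRRRRRRW

Answer: RRRRRRWR
RRRRRRBB
RRRRRRBB
RRRRRRBB
RRRRRRRR
RRRRRRRW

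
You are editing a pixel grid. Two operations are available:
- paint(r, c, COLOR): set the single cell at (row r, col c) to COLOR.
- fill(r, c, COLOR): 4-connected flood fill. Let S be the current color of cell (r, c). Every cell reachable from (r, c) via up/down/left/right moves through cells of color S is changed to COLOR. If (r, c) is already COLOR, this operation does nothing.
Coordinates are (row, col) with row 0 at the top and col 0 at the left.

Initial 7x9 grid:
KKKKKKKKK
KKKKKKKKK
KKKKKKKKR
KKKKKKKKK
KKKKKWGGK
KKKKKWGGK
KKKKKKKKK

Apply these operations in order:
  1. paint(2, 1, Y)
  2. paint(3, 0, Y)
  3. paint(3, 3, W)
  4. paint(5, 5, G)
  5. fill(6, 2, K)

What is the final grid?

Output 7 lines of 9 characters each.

Answer: KKKKKKKKK
KKKKKKKKK
KYKKKKKKR
YKKWKKKKK
KKKKKWGGK
KKKKKGGGK
KKKKKKKKK

Derivation:
After op 1 paint(2,1,Y):
KKKKKKKKK
KKKKKKKKK
KYKKKKKKR
KKKKKKKKK
KKKKKWGGK
KKKKKWGGK
KKKKKKKKK
After op 2 paint(3,0,Y):
KKKKKKKKK
KKKKKKKKK
KYKKKKKKR
YKKKKKKKK
KKKKKWGGK
KKKKKWGGK
KKKKKKKKK
After op 3 paint(3,3,W):
KKKKKKKKK
KKKKKKKKK
KYKKKKKKR
YKKWKKKKK
KKKKKWGGK
KKKKKWGGK
KKKKKKKKK
After op 4 paint(5,5,G):
KKKKKKKKK
KKKKKKKKK
KYKKKKKKR
YKKWKKKKK
KKKKKWGGK
KKKKKGGGK
KKKKKKKKK
After op 5 fill(6,2,K) [0 cells changed]:
KKKKKKKKK
KKKKKKKKK
KYKKKKKKR
YKKWKKKKK
KKKKKWGGK
KKKKKGGGK
KKKKKKKKK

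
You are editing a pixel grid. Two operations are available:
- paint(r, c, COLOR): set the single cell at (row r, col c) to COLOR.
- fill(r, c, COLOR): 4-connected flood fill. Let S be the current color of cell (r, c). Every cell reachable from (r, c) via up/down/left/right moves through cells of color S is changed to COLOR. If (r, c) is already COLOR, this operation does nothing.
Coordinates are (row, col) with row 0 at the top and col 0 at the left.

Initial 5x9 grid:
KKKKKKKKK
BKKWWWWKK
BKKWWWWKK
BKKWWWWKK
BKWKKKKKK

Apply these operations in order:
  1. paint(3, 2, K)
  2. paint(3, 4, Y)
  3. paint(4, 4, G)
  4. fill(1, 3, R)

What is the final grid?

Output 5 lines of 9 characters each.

Answer: KKKKKKKKK
BKKRRRRKK
BKKRRRRKK
BKKRYRRKK
BKWKGKKKK

Derivation:
After op 1 paint(3,2,K):
KKKKKKKKK
BKKWWWWKK
BKKWWWWKK
BKKWWWWKK
BKWKKKKKK
After op 2 paint(3,4,Y):
KKKKKKKKK
BKKWWWWKK
BKKWWWWKK
BKKWYWWKK
BKWKKKKKK
After op 3 paint(4,4,G):
KKKKKKKKK
BKKWWWWKK
BKKWWWWKK
BKKWYWWKK
BKWKGKKKK
After op 4 fill(1,3,R) [11 cells changed]:
KKKKKKKKK
BKKRRRRKK
BKKRRRRKK
BKKRYRRKK
BKWKGKKKK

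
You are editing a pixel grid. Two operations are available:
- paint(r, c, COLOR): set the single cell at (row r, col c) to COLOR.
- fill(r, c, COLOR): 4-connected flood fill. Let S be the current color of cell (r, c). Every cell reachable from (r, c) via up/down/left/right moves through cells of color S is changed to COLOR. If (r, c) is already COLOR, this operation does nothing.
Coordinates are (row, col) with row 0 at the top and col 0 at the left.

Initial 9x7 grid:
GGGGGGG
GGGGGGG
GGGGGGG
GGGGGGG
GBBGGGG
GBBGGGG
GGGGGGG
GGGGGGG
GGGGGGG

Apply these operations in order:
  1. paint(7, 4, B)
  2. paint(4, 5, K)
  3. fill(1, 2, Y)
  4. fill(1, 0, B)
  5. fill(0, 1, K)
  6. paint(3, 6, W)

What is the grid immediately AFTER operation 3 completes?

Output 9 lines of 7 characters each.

After op 1 paint(7,4,B):
GGGGGGG
GGGGGGG
GGGGGGG
GGGGGGG
GBBGGGG
GBBGGGG
GGGGGGG
GGGGBGG
GGGGGGG
After op 2 paint(4,5,K):
GGGGGGG
GGGGGGG
GGGGGGG
GGGGGGG
GBBGGKG
GBBGGGG
GGGGGGG
GGGGBGG
GGGGGGG
After op 3 fill(1,2,Y) [57 cells changed]:
YYYYYYY
YYYYYYY
YYYYYYY
YYYYYYY
YBBYYKY
YBBYYYY
YYYYYYY
YYYYBYY
YYYYYYY

Answer: YYYYYYY
YYYYYYY
YYYYYYY
YYYYYYY
YBBYYKY
YBBYYYY
YYYYYYY
YYYYBYY
YYYYYYY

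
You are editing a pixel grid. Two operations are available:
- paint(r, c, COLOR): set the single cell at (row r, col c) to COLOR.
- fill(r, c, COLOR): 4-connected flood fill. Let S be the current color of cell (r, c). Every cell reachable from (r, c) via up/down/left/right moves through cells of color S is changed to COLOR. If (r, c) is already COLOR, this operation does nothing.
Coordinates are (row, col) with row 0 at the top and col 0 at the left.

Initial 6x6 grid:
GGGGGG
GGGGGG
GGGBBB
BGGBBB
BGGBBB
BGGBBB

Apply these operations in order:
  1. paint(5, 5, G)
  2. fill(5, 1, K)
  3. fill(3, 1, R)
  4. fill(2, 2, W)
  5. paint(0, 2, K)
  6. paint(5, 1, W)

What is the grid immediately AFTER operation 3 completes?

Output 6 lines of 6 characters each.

Answer: RRRRRR
RRRRRR
RRRBBB
BRRBBB
BRRBBB
BRRBBG

Derivation:
After op 1 paint(5,5,G):
GGGGGG
GGGGGG
GGGBBB
BGGBBB
BGGBBB
BGGBBG
After op 2 fill(5,1,K) [21 cells changed]:
KKKKKK
KKKKKK
KKKBBB
BKKBBB
BKKBBB
BKKBBG
After op 3 fill(3,1,R) [21 cells changed]:
RRRRRR
RRRRRR
RRRBBB
BRRBBB
BRRBBB
BRRBBG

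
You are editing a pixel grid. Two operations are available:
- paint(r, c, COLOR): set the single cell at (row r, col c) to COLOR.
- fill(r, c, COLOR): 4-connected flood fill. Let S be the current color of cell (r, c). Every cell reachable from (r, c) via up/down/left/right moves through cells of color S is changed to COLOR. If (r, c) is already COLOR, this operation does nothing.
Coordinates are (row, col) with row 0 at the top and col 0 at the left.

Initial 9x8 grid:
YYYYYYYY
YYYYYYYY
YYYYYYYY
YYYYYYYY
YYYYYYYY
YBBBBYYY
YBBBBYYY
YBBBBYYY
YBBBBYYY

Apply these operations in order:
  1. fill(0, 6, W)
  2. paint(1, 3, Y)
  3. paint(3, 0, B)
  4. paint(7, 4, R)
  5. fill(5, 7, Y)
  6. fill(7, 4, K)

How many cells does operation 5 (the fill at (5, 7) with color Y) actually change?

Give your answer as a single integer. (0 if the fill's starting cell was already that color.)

Answer: 54

Derivation:
After op 1 fill(0,6,W) [56 cells changed]:
WWWWWWWW
WWWWWWWW
WWWWWWWW
WWWWWWWW
WWWWWWWW
WBBBBWWW
WBBBBWWW
WBBBBWWW
WBBBBWWW
After op 2 paint(1,3,Y):
WWWWWWWW
WWWYWWWW
WWWWWWWW
WWWWWWWW
WWWWWWWW
WBBBBWWW
WBBBBWWW
WBBBBWWW
WBBBBWWW
After op 3 paint(3,0,B):
WWWWWWWW
WWWYWWWW
WWWWWWWW
BWWWWWWW
WWWWWWWW
WBBBBWWW
WBBBBWWW
WBBBBWWW
WBBBBWWW
After op 4 paint(7,4,R):
WWWWWWWW
WWWYWWWW
WWWWWWWW
BWWWWWWW
WWWWWWWW
WBBBBWWW
WBBBBWWW
WBBBRWWW
WBBBBWWW
After op 5 fill(5,7,Y) [54 cells changed]:
YYYYYYYY
YYYYYYYY
YYYYYYYY
BYYYYYYY
YYYYYYYY
YBBBBYYY
YBBBBYYY
YBBBRYYY
YBBBBYYY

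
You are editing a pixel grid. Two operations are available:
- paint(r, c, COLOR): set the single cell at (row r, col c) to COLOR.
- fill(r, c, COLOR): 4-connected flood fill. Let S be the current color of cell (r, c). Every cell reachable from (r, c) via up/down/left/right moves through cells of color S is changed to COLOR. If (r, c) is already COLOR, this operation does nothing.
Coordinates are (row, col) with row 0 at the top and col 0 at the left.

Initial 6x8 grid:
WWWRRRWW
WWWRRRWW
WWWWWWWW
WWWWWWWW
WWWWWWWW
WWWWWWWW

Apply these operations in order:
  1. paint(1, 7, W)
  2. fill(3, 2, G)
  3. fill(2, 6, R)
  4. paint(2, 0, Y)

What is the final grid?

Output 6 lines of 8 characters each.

Answer: RRRRRRRR
RRRRRRRR
YRRRRRRR
RRRRRRRR
RRRRRRRR
RRRRRRRR

Derivation:
After op 1 paint(1,7,W):
WWWRRRWW
WWWRRRWW
WWWWWWWW
WWWWWWWW
WWWWWWWW
WWWWWWWW
After op 2 fill(3,2,G) [42 cells changed]:
GGGRRRGG
GGGRRRGG
GGGGGGGG
GGGGGGGG
GGGGGGGG
GGGGGGGG
After op 3 fill(2,6,R) [42 cells changed]:
RRRRRRRR
RRRRRRRR
RRRRRRRR
RRRRRRRR
RRRRRRRR
RRRRRRRR
After op 4 paint(2,0,Y):
RRRRRRRR
RRRRRRRR
YRRRRRRR
RRRRRRRR
RRRRRRRR
RRRRRRRR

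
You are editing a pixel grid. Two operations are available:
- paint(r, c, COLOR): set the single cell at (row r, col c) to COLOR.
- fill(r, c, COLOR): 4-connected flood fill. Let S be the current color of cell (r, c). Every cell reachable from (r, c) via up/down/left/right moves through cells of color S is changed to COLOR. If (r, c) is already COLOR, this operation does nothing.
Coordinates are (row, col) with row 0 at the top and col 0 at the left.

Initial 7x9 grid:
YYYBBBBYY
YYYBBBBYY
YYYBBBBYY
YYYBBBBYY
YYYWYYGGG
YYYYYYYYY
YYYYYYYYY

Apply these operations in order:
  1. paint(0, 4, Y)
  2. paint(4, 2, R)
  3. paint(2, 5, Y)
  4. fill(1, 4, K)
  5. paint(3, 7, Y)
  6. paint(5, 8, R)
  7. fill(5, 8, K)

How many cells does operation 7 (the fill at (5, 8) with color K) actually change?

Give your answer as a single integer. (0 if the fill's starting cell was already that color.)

Answer: 1

Derivation:
After op 1 paint(0,4,Y):
YYYBYBBYY
YYYBBBBYY
YYYBBBBYY
YYYBBBBYY
YYYWYYGGG
YYYYYYYYY
YYYYYYYYY
After op 2 paint(4,2,R):
YYYBYBBYY
YYYBBBBYY
YYYBBBBYY
YYYBBBBYY
YYRWYYGGG
YYYYYYYYY
YYYYYYYYY
After op 3 paint(2,5,Y):
YYYBYBBYY
YYYBBBBYY
YYYBBYBYY
YYYBBBBYY
YYRWYYGGG
YYYYYYYYY
YYYYYYYYY
After op 4 fill(1,4,K) [14 cells changed]:
YYYKYKKYY
YYYKKKKYY
YYYKKYKYY
YYYKKKKYY
YYRWYYGGG
YYYYYYYYY
YYYYYYYYY
After op 5 paint(3,7,Y):
YYYKYKKYY
YYYKKKKYY
YYYKKYKYY
YYYKKKKYY
YYRWYYGGG
YYYYYYYYY
YYYYYYYYY
After op 6 paint(5,8,R):
YYYKYKKYY
YYYKKKKYY
YYYKKYKYY
YYYKKKKYY
YYRWYYGGG
YYYYYYYYR
YYYYYYYYY
After op 7 fill(5,8,K) [1 cells changed]:
YYYKYKKYY
YYYKKKKYY
YYYKKYKYY
YYYKKKKYY
YYRWYYGGG
YYYYYYYYK
YYYYYYYYY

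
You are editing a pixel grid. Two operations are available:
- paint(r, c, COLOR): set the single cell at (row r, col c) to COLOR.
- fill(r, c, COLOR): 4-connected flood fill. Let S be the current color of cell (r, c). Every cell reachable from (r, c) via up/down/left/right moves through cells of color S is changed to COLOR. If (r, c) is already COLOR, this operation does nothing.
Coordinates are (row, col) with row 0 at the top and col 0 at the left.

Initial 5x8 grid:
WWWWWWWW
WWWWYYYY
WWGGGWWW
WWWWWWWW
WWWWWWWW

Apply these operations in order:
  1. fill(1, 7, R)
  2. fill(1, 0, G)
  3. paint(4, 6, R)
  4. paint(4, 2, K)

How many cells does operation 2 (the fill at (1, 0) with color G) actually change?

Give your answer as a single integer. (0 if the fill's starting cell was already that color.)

After op 1 fill(1,7,R) [4 cells changed]:
WWWWWWWW
WWWWRRRR
WWGGGWWW
WWWWWWWW
WWWWWWWW
After op 2 fill(1,0,G) [33 cells changed]:
GGGGGGGG
GGGGRRRR
GGGGGGGG
GGGGGGGG
GGGGGGGG

Answer: 33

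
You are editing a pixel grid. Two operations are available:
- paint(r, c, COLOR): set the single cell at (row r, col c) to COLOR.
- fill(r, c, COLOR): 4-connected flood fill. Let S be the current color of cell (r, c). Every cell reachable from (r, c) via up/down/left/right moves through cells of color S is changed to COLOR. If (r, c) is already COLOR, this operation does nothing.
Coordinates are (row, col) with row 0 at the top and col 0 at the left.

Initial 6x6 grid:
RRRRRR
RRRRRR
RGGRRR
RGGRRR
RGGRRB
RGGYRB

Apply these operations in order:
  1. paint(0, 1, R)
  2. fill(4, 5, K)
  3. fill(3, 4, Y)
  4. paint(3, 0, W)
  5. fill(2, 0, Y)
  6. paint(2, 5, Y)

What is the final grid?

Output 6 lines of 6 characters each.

After op 1 paint(0,1,R):
RRRRRR
RRRRRR
RGGRRR
RGGRRR
RGGRRB
RGGYRB
After op 2 fill(4,5,K) [2 cells changed]:
RRRRRR
RRRRRR
RGGRRR
RGGRRR
RGGRRK
RGGYRK
After op 3 fill(3,4,Y) [25 cells changed]:
YYYYYY
YYYYYY
YGGYYY
YGGYYY
YGGYYK
YGGYYK
After op 4 paint(3,0,W):
YYYYYY
YYYYYY
YGGYYY
WGGYYY
YGGYYK
YGGYYK
After op 5 fill(2,0,Y) [0 cells changed]:
YYYYYY
YYYYYY
YGGYYY
WGGYYY
YGGYYK
YGGYYK
After op 6 paint(2,5,Y):
YYYYYY
YYYYYY
YGGYYY
WGGYYY
YGGYYK
YGGYYK

Answer: YYYYYY
YYYYYY
YGGYYY
WGGYYY
YGGYYK
YGGYYK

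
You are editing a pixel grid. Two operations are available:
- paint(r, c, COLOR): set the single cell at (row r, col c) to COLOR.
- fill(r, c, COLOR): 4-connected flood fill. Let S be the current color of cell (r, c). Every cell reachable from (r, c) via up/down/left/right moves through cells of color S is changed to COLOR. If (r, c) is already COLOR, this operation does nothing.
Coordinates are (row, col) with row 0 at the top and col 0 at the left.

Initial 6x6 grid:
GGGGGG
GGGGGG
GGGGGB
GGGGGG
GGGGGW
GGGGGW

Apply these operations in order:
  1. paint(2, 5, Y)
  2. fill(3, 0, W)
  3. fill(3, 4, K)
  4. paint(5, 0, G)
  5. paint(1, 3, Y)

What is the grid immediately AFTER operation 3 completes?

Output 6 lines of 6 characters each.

Answer: KKKKKK
KKKKKK
KKKKKY
KKKKKK
KKKKKK
KKKKKK

Derivation:
After op 1 paint(2,5,Y):
GGGGGG
GGGGGG
GGGGGY
GGGGGG
GGGGGW
GGGGGW
After op 2 fill(3,0,W) [33 cells changed]:
WWWWWW
WWWWWW
WWWWWY
WWWWWW
WWWWWW
WWWWWW
After op 3 fill(3,4,K) [35 cells changed]:
KKKKKK
KKKKKK
KKKKKY
KKKKKK
KKKKKK
KKKKKK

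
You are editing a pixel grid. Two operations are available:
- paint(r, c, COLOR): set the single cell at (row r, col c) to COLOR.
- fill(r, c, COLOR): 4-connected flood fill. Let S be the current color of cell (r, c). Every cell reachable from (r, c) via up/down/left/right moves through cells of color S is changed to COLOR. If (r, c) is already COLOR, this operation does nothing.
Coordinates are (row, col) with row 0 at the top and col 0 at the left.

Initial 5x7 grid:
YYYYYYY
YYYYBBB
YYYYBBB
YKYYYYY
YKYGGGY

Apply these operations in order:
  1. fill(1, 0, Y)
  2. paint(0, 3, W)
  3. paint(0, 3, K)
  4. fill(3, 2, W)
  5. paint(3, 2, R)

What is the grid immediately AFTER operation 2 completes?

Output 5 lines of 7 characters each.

After op 1 fill(1,0,Y) [0 cells changed]:
YYYYYYY
YYYYBBB
YYYYBBB
YKYYYYY
YKYGGGY
After op 2 paint(0,3,W):
YYYWYYY
YYYYBBB
YYYYBBB
YKYYYYY
YKYGGGY

Answer: YYYWYYY
YYYYBBB
YYYYBBB
YKYYYYY
YKYGGGY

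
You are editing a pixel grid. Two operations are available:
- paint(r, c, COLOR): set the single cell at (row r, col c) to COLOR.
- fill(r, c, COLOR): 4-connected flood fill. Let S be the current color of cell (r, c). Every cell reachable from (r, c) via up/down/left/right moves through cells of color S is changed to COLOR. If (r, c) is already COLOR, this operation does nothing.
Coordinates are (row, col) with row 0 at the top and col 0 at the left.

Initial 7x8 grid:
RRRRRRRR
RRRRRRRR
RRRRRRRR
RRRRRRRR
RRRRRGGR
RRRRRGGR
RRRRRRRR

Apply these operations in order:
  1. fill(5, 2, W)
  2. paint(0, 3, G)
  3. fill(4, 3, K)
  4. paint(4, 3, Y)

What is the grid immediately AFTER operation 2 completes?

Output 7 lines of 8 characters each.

After op 1 fill(5,2,W) [52 cells changed]:
WWWWWWWW
WWWWWWWW
WWWWWWWW
WWWWWWWW
WWWWWGGW
WWWWWGGW
WWWWWWWW
After op 2 paint(0,3,G):
WWWGWWWW
WWWWWWWW
WWWWWWWW
WWWWWWWW
WWWWWGGW
WWWWWGGW
WWWWWWWW

Answer: WWWGWWWW
WWWWWWWW
WWWWWWWW
WWWWWWWW
WWWWWGGW
WWWWWGGW
WWWWWWWW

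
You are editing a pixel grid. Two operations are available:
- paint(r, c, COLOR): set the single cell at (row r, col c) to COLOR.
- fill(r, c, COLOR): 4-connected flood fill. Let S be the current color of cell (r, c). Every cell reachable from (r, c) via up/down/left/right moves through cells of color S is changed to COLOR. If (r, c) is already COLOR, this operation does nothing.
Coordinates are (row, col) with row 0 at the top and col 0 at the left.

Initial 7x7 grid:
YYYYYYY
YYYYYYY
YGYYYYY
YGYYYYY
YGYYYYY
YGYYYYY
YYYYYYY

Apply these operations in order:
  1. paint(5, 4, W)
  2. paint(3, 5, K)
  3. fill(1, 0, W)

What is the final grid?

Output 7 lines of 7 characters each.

Answer: WWWWWWW
WWWWWWW
WGWWWWW
WGWWWKW
WGWWWWW
WGWWWWW
WWWWWWW

Derivation:
After op 1 paint(5,4,W):
YYYYYYY
YYYYYYY
YGYYYYY
YGYYYYY
YGYYYYY
YGYYWYY
YYYYYYY
After op 2 paint(3,5,K):
YYYYYYY
YYYYYYY
YGYYYYY
YGYYYKY
YGYYYYY
YGYYWYY
YYYYYYY
After op 3 fill(1,0,W) [43 cells changed]:
WWWWWWW
WWWWWWW
WGWWWWW
WGWWWKW
WGWWWWW
WGWWWWW
WWWWWWW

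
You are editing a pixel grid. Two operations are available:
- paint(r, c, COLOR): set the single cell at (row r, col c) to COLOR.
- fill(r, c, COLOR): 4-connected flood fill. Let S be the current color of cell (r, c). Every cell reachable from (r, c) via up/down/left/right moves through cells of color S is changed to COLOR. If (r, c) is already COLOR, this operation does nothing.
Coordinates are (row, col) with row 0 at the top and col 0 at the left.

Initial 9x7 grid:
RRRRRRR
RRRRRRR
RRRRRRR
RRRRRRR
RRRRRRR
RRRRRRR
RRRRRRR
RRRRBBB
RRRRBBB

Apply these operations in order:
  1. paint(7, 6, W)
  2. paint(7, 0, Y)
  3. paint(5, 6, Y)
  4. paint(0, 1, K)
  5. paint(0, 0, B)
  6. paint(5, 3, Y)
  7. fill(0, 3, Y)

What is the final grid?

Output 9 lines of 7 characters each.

After op 1 paint(7,6,W):
RRRRRRR
RRRRRRR
RRRRRRR
RRRRRRR
RRRRRRR
RRRRRRR
RRRRRRR
RRRRBBW
RRRRBBB
After op 2 paint(7,0,Y):
RRRRRRR
RRRRRRR
RRRRRRR
RRRRRRR
RRRRRRR
RRRRRRR
RRRRRRR
YRRRBBW
RRRRBBB
After op 3 paint(5,6,Y):
RRRRRRR
RRRRRRR
RRRRRRR
RRRRRRR
RRRRRRR
RRRRRRY
RRRRRRR
YRRRBBW
RRRRBBB
After op 4 paint(0,1,K):
RKRRRRR
RRRRRRR
RRRRRRR
RRRRRRR
RRRRRRR
RRRRRRY
RRRRRRR
YRRRBBW
RRRRBBB
After op 5 paint(0,0,B):
BKRRRRR
RRRRRRR
RRRRRRR
RRRRRRR
RRRRRRR
RRRRRRY
RRRRRRR
YRRRBBW
RRRRBBB
After op 6 paint(5,3,Y):
BKRRRRR
RRRRRRR
RRRRRRR
RRRRRRR
RRRRRRR
RRRYRRY
RRRRRRR
YRRRBBW
RRRRBBB
After op 7 fill(0,3,Y) [52 cells changed]:
BKYYYYY
YYYYYYY
YYYYYYY
YYYYYYY
YYYYYYY
YYYYYYY
YYYYYYY
YYYYBBW
YYYYBBB

Answer: BKYYYYY
YYYYYYY
YYYYYYY
YYYYYYY
YYYYYYY
YYYYYYY
YYYYYYY
YYYYBBW
YYYYBBB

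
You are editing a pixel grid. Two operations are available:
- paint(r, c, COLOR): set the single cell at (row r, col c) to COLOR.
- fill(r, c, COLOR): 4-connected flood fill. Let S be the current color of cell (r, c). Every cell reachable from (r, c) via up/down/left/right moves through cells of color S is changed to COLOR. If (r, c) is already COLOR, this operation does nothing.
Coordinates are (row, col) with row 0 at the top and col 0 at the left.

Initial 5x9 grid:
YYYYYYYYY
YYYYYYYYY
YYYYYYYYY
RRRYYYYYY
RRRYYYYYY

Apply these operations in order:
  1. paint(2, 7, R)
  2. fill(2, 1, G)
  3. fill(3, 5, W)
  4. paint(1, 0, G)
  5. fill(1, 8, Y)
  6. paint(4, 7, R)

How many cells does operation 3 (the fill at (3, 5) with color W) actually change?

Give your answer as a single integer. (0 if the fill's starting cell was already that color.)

After op 1 paint(2,7,R):
YYYYYYYYY
YYYYYYYYY
YYYYYYYRY
RRRYYYYYY
RRRYYYYYY
After op 2 fill(2,1,G) [38 cells changed]:
GGGGGGGGG
GGGGGGGGG
GGGGGGGRG
RRRGGGGGG
RRRGGGGGG
After op 3 fill(3,5,W) [38 cells changed]:
WWWWWWWWW
WWWWWWWWW
WWWWWWWRW
RRRWWWWWW
RRRWWWWWW

Answer: 38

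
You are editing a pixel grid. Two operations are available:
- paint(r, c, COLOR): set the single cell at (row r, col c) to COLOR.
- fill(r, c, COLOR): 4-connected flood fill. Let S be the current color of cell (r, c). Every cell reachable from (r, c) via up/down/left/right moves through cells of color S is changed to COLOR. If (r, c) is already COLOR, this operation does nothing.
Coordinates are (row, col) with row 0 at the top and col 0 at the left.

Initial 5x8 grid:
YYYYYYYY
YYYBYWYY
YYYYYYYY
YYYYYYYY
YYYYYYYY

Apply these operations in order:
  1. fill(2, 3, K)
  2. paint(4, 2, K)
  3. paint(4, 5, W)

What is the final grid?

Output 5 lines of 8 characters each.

Answer: KKKKKKKK
KKKBKWKK
KKKKKKKK
KKKKKKKK
KKKKKWKK

Derivation:
After op 1 fill(2,3,K) [38 cells changed]:
KKKKKKKK
KKKBKWKK
KKKKKKKK
KKKKKKKK
KKKKKKKK
After op 2 paint(4,2,K):
KKKKKKKK
KKKBKWKK
KKKKKKKK
KKKKKKKK
KKKKKKKK
After op 3 paint(4,5,W):
KKKKKKKK
KKKBKWKK
KKKKKKKK
KKKKKKKK
KKKKKWKK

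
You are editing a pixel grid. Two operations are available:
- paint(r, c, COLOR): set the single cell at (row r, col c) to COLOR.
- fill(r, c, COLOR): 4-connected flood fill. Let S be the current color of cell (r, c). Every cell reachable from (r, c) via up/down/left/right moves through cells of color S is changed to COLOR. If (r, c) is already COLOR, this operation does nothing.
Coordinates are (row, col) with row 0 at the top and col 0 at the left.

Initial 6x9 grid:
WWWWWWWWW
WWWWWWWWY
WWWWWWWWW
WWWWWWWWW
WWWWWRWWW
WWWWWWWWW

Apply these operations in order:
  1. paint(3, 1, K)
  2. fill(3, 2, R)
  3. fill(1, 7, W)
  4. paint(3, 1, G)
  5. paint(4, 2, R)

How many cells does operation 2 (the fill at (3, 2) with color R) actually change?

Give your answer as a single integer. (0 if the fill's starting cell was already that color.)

Answer: 51

Derivation:
After op 1 paint(3,1,K):
WWWWWWWWW
WWWWWWWWY
WWWWWWWWW
WKWWWWWWW
WWWWWRWWW
WWWWWWWWW
After op 2 fill(3,2,R) [51 cells changed]:
RRRRRRRRR
RRRRRRRRY
RRRRRRRRR
RKRRRRRRR
RRRRRRRRR
RRRRRRRRR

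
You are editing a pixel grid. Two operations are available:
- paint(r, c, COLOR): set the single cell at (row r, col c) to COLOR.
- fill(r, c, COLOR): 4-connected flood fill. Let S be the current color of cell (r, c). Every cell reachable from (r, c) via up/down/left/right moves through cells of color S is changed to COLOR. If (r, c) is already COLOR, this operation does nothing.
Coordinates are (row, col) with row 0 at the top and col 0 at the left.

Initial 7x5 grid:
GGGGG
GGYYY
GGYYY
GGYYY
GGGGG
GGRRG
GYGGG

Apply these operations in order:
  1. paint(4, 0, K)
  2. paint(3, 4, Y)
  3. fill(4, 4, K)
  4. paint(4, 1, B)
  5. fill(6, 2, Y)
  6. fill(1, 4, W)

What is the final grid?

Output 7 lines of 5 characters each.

Answer: KKKKK
KKWWW
KKWWW
KKWWW
KBWWW
KKRRW
KWWWW

Derivation:
After op 1 paint(4,0,K):
GGGGG
GGYYY
GGYYY
GGYYY
KGGGG
GGRRG
GYGGG
After op 2 paint(3,4,Y):
GGGGG
GGYYY
GGYYY
GGYYY
KGGGG
GGRRG
GYGGG
After op 3 fill(4,4,K) [22 cells changed]:
KKKKK
KKYYY
KKYYY
KKYYY
KKKKK
KKRRK
KYKKK
After op 4 paint(4,1,B):
KKKKK
KKYYY
KKYYY
KKYYY
KBKKK
KKRRK
KYKKK
After op 5 fill(6,2,Y) [7 cells changed]:
KKKKK
KKYYY
KKYYY
KKYYY
KBYYY
KKRRY
KYYYY
After op 6 fill(1,4,W) [17 cells changed]:
KKKKK
KKWWW
KKWWW
KKWWW
KBWWW
KKRRW
KWWWW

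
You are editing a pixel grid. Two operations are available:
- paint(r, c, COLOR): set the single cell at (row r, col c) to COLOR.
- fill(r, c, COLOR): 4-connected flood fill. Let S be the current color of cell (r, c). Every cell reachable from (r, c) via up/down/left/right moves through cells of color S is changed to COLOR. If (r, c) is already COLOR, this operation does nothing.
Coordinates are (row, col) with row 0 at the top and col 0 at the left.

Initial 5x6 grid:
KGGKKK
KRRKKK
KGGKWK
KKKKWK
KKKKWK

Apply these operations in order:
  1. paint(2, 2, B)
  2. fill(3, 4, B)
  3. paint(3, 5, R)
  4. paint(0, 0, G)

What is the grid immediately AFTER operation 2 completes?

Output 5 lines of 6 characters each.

Answer: KGGKKK
KRRKKK
KGBKBK
KKKKBK
KKKKBK

Derivation:
After op 1 paint(2,2,B):
KGGKKK
KRRKKK
KGBKWK
KKKKWK
KKKKWK
After op 2 fill(3,4,B) [3 cells changed]:
KGGKKK
KRRKKK
KGBKBK
KKKKBK
KKKKBK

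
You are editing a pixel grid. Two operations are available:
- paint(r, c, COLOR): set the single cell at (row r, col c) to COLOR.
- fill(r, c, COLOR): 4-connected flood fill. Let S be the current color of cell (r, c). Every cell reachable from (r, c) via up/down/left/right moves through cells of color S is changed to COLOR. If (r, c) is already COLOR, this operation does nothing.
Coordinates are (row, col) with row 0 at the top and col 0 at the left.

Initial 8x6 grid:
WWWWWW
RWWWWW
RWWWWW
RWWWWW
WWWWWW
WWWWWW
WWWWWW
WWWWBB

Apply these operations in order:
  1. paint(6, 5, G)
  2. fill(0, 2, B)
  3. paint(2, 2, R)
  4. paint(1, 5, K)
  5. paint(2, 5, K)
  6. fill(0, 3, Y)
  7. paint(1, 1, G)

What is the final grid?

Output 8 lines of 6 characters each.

Answer: YYYYYY
RGYYYK
RYRYYK
RYYYYY
YYYYYY
YYYYYY
YYYYYG
YYYYYY

Derivation:
After op 1 paint(6,5,G):
WWWWWW
RWWWWW
RWWWWW
RWWWWW
WWWWWW
WWWWWW
WWWWWG
WWWWBB
After op 2 fill(0,2,B) [42 cells changed]:
BBBBBB
RBBBBB
RBBBBB
RBBBBB
BBBBBB
BBBBBB
BBBBBG
BBBBBB
After op 3 paint(2,2,R):
BBBBBB
RBBBBB
RBRBBB
RBBBBB
BBBBBB
BBBBBB
BBBBBG
BBBBBB
After op 4 paint(1,5,K):
BBBBBB
RBBBBK
RBRBBB
RBBBBB
BBBBBB
BBBBBB
BBBBBG
BBBBBB
After op 5 paint(2,5,K):
BBBBBB
RBBBBK
RBRBBK
RBBBBB
BBBBBB
BBBBBB
BBBBBG
BBBBBB
After op 6 fill(0,3,Y) [41 cells changed]:
YYYYYY
RYYYYK
RYRYYK
RYYYYY
YYYYYY
YYYYYY
YYYYYG
YYYYYY
After op 7 paint(1,1,G):
YYYYYY
RGYYYK
RYRYYK
RYYYYY
YYYYYY
YYYYYY
YYYYYG
YYYYYY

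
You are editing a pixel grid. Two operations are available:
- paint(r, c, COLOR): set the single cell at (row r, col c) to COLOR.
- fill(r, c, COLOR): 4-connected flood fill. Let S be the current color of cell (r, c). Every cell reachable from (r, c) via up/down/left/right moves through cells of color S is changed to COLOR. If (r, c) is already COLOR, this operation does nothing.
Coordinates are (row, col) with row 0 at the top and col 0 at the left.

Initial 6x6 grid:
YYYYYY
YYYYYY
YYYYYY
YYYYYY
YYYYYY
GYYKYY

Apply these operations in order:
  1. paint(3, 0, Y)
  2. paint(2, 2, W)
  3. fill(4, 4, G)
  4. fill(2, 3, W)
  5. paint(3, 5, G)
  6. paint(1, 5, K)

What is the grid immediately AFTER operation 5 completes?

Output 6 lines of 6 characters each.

After op 1 paint(3,0,Y):
YYYYYY
YYYYYY
YYYYYY
YYYYYY
YYYYYY
GYYKYY
After op 2 paint(2,2,W):
YYYYYY
YYYYYY
YYWYYY
YYYYYY
YYYYYY
GYYKYY
After op 3 fill(4,4,G) [33 cells changed]:
GGGGGG
GGGGGG
GGWGGG
GGGGGG
GGGGGG
GGGKGG
After op 4 fill(2,3,W) [34 cells changed]:
WWWWWW
WWWWWW
WWWWWW
WWWWWW
WWWWWW
WWWKWW
After op 5 paint(3,5,G):
WWWWWW
WWWWWW
WWWWWW
WWWWWG
WWWWWW
WWWKWW

Answer: WWWWWW
WWWWWW
WWWWWW
WWWWWG
WWWWWW
WWWKWW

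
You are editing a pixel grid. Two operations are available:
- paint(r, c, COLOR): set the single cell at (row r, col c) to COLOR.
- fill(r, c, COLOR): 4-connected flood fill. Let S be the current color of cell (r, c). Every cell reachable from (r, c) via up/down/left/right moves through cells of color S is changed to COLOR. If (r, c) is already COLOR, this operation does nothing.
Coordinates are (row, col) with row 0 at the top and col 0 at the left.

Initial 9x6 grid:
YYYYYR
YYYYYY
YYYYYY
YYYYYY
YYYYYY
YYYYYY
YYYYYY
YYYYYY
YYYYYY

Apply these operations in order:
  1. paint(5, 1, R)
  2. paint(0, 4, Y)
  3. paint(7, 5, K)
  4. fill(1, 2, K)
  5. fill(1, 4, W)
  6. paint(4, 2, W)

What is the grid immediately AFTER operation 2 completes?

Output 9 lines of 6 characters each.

Answer: YYYYYR
YYYYYY
YYYYYY
YYYYYY
YYYYYY
YRYYYY
YYYYYY
YYYYYY
YYYYYY

Derivation:
After op 1 paint(5,1,R):
YYYYYR
YYYYYY
YYYYYY
YYYYYY
YYYYYY
YRYYYY
YYYYYY
YYYYYY
YYYYYY
After op 2 paint(0,4,Y):
YYYYYR
YYYYYY
YYYYYY
YYYYYY
YYYYYY
YRYYYY
YYYYYY
YYYYYY
YYYYYY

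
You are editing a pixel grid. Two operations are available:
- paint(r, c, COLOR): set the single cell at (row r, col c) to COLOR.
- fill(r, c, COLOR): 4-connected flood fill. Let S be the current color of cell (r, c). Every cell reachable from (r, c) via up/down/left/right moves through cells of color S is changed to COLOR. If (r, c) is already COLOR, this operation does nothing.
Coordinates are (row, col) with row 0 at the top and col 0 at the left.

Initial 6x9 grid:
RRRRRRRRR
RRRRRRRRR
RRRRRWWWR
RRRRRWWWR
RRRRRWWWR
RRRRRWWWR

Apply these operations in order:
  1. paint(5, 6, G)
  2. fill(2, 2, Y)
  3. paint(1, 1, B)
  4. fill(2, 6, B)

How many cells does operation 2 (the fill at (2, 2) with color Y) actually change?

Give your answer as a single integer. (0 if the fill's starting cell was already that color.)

Answer: 42

Derivation:
After op 1 paint(5,6,G):
RRRRRRRRR
RRRRRRRRR
RRRRRWWWR
RRRRRWWWR
RRRRRWWWR
RRRRRWGWR
After op 2 fill(2,2,Y) [42 cells changed]:
YYYYYYYYY
YYYYYYYYY
YYYYYWWWY
YYYYYWWWY
YYYYYWWWY
YYYYYWGWY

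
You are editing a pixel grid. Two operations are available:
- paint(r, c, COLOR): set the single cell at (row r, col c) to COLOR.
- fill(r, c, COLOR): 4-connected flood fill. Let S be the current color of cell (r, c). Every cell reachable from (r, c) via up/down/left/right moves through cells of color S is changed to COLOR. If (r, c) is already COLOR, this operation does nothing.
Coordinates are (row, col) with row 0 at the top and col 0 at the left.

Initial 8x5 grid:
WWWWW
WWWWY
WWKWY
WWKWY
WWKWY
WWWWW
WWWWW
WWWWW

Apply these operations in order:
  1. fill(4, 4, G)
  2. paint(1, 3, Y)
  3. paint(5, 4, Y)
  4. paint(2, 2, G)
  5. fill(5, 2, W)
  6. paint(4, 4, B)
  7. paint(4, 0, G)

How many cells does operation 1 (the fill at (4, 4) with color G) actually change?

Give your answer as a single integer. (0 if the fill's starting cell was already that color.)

After op 1 fill(4,4,G) [4 cells changed]:
WWWWW
WWWWG
WWKWG
WWKWG
WWKWG
WWWWW
WWWWW
WWWWW

Answer: 4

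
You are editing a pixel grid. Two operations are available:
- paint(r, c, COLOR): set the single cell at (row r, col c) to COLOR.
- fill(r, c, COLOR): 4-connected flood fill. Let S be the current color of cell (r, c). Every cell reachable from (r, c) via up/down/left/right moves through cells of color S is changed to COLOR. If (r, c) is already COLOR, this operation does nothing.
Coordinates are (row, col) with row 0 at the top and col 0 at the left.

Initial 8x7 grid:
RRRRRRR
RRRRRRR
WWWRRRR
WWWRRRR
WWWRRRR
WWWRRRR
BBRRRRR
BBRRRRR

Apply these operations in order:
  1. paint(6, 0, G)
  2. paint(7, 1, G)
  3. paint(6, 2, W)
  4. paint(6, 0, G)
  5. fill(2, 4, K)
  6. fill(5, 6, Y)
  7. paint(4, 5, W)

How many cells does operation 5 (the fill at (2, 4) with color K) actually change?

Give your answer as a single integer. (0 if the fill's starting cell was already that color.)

Answer: 39

Derivation:
After op 1 paint(6,0,G):
RRRRRRR
RRRRRRR
WWWRRRR
WWWRRRR
WWWRRRR
WWWRRRR
GBRRRRR
BBRRRRR
After op 2 paint(7,1,G):
RRRRRRR
RRRRRRR
WWWRRRR
WWWRRRR
WWWRRRR
WWWRRRR
GBRRRRR
BGRRRRR
After op 3 paint(6,2,W):
RRRRRRR
RRRRRRR
WWWRRRR
WWWRRRR
WWWRRRR
WWWRRRR
GBWRRRR
BGRRRRR
After op 4 paint(6,0,G):
RRRRRRR
RRRRRRR
WWWRRRR
WWWRRRR
WWWRRRR
WWWRRRR
GBWRRRR
BGRRRRR
After op 5 fill(2,4,K) [39 cells changed]:
KKKKKKK
KKKKKKK
WWWKKKK
WWWKKKK
WWWKKKK
WWWKKKK
GBWKKKK
BGKKKKK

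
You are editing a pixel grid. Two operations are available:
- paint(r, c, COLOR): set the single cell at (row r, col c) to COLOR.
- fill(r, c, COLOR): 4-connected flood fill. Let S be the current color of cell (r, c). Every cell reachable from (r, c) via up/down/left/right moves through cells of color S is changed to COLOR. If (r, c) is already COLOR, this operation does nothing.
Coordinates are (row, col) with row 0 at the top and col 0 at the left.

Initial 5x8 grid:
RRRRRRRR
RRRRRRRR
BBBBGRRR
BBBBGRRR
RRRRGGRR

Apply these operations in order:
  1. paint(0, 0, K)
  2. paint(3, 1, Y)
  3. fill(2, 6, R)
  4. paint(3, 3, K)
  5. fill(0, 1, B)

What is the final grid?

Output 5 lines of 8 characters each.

After op 1 paint(0,0,K):
KRRRRRRR
RRRRRRRR
BBBBGRRR
BBBBGRRR
RRRRGGRR
After op 2 paint(3,1,Y):
KRRRRRRR
RRRRRRRR
BBBBGRRR
BYBBGRRR
RRRRGGRR
After op 3 fill(2,6,R) [0 cells changed]:
KRRRRRRR
RRRRRRRR
BBBBGRRR
BYBBGRRR
RRRRGGRR
After op 4 paint(3,3,K):
KRRRRRRR
RRRRRRRR
BBBBGRRR
BYBKGRRR
RRRRGGRR
After op 5 fill(0,1,B) [23 cells changed]:
KBBBBBBB
BBBBBBBB
BBBBGBBB
BYBKGBBB
RRRRGGBB

Answer: KBBBBBBB
BBBBBBBB
BBBBGBBB
BYBKGBBB
RRRRGGBB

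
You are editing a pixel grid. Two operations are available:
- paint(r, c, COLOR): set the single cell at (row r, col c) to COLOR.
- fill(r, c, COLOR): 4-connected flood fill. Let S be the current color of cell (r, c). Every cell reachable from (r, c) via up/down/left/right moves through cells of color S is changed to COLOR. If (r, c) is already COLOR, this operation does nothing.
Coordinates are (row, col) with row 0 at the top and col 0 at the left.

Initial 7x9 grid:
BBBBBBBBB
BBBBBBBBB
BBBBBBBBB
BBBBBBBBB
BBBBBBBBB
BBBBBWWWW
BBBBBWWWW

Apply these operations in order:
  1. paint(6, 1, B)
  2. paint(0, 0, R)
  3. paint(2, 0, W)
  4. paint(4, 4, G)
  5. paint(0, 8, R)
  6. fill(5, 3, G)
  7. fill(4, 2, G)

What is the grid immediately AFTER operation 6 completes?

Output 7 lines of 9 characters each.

After op 1 paint(6,1,B):
BBBBBBBBB
BBBBBBBBB
BBBBBBBBB
BBBBBBBBB
BBBBBBBBB
BBBBBWWWW
BBBBBWWWW
After op 2 paint(0,0,R):
RBBBBBBBB
BBBBBBBBB
BBBBBBBBB
BBBBBBBBB
BBBBBBBBB
BBBBBWWWW
BBBBBWWWW
After op 3 paint(2,0,W):
RBBBBBBBB
BBBBBBBBB
WBBBBBBBB
BBBBBBBBB
BBBBBBBBB
BBBBBWWWW
BBBBBWWWW
After op 4 paint(4,4,G):
RBBBBBBBB
BBBBBBBBB
WBBBBBBBB
BBBBBBBBB
BBBBGBBBB
BBBBBWWWW
BBBBBWWWW
After op 5 paint(0,8,R):
RBBBBBBBR
BBBBBBBBB
WBBBBBBBB
BBBBBBBBB
BBBBGBBBB
BBBBBWWWW
BBBBBWWWW
After op 6 fill(5,3,G) [51 cells changed]:
RGGGGGGGR
GGGGGGGGG
WGGGGGGGG
GGGGGGGGG
GGGGGGGGG
GGGGGWWWW
GGGGGWWWW

Answer: RGGGGGGGR
GGGGGGGGG
WGGGGGGGG
GGGGGGGGG
GGGGGGGGG
GGGGGWWWW
GGGGGWWWW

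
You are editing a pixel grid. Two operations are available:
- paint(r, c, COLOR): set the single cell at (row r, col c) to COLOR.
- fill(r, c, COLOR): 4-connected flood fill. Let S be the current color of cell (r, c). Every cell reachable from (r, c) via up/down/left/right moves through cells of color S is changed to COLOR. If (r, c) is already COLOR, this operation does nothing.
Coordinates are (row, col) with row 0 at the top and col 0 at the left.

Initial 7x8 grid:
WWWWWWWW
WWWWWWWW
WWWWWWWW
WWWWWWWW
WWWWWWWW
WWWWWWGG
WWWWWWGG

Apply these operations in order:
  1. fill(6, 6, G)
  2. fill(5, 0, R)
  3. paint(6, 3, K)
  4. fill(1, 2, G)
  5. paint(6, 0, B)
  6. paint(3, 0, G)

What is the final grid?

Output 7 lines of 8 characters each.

After op 1 fill(6,6,G) [0 cells changed]:
WWWWWWWW
WWWWWWWW
WWWWWWWW
WWWWWWWW
WWWWWWWW
WWWWWWGG
WWWWWWGG
After op 2 fill(5,0,R) [52 cells changed]:
RRRRRRRR
RRRRRRRR
RRRRRRRR
RRRRRRRR
RRRRRRRR
RRRRRRGG
RRRRRRGG
After op 3 paint(6,3,K):
RRRRRRRR
RRRRRRRR
RRRRRRRR
RRRRRRRR
RRRRRRRR
RRRRRRGG
RRRKRRGG
After op 4 fill(1,2,G) [51 cells changed]:
GGGGGGGG
GGGGGGGG
GGGGGGGG
GGGGGGGG
GGGGGGGG
GGGGGGGG
GGGKGGGG
After op 5 paint(6,0,B):
GGGGGGGG
GGGGGGGG
GGGGGGGG
GGGGGGGG
GGGGGGGG
GGGGGGGG
BGGKGGGG
After op 6 paint(3,0,G):
GGGGGGGG
GGGGGGGG
GGGGGGGG
GGGGGGGG
GGGGGGGG
GGGGGGGG
BGGKGGGG

Answer: GGGGGGGG
GGGGGGGG
GGGGGGGG
GGGGGGGG
GGGGGGGG
GGGGGGGG
BGGKGGGG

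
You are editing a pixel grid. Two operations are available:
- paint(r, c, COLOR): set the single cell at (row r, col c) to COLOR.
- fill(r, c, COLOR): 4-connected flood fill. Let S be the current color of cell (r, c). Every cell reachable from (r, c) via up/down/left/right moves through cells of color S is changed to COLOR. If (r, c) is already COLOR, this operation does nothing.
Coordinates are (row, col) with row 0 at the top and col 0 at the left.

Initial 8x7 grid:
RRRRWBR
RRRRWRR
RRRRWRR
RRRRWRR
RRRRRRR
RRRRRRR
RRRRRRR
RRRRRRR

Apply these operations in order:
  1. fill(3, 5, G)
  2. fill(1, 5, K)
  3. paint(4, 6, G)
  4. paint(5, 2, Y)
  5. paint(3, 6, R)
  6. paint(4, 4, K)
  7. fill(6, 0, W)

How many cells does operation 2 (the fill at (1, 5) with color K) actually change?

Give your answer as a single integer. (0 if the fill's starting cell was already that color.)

After op 1 fill(3,5,G) [51 cells changed]:
GGGGWBG
GGGGWGG
GGGGWGG
GGGGWGG
GGGGGGG
GGGGGGG
GGGGGGG
GGGGGGG
After op 2 fill(1,5,K) [51 cells changed]:
KKKKWBK
KKKKWKK
KKKKWKK
KKKKWKK
KKKKKKK
KKKKKKK
KKKKKKK
KKKKKKK

Answer: 51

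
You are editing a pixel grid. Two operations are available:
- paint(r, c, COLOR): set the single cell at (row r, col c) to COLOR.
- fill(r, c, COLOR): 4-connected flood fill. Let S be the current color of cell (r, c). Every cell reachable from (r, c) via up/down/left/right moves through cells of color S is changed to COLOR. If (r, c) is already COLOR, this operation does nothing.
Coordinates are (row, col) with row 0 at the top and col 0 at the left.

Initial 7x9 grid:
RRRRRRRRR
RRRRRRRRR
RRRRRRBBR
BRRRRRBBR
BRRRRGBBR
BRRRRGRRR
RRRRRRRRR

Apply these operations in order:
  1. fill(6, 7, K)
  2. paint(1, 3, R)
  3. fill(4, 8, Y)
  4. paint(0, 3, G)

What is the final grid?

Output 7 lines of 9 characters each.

After op 1 fill(6,7,K) [52 cells changed]:
KKKKKKKKK
KKKKKKKKK
KKKKKKBBK
BKKKKKBBK
BKKKKGBBK
BKKKKGKKK
KKKKKKKKK
After op 2 paint(1,3,R):
KKKKKKKKK
KKKRKKKKK
KKKKKKBBK
BKKKKKBBK
BKKKKGBBK
BKKKKGKKK
KKKKKKKKK
After op 3 fill(4,8,Y) [51 cells changed]:
YYYYYYYYY
YYYRYYYYY
YYYYYYBBY
BYYYYYBBY
BYYYYGBBY
BYYYYGYYY
YYYYYYYYY
After op 4 paint(0,3,G):
YYYGYYYYY
YYYRYYYYY
YYYYYYBBY
BYYYYYBBY
BYYYYGBBY
BYYYYGYYY
YYYYYYYYY

Answer: YYYGYYYYY
YYYRYYYYY
YYYYYYBBY
BYYYYYBBY
BYYYYGBBY
BYYYYGYYY
YYYYYYYYY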